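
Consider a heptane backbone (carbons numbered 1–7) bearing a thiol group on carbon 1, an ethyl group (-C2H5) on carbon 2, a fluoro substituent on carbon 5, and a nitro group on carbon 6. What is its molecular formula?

C9H18FNO2S

Atom tally by fragment:
  HSCH2 → C:1 H:3 S:1
  CH(C2H5) → C:3 H:6
  CH2 → C:1 H:2
  CH2 → C:1 H:2
  CH(F) → C:1 H:1 F:1
  CH(NO2) → C:1 H:1 N:1 O:2
  CH3 → C:1 H:3
Element totals:
  C: 9
  H: 18
  F: 1
  N: 1
  O: 2
  S: 1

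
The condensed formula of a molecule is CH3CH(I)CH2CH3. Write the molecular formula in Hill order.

C4H9I

Atom tally by fragment:
  CH3 → C:1 H:3
  CH(I) → C:1 H:1 I:1
  CH2 → C:1 H:2
  CH3 → C:1 H:3
Element totals:
  C: 4
  H: 9
  I: 1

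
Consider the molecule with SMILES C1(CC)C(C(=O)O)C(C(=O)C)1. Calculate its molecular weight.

Atom tally by fragment:
  cyclopropane ring core → C:3 H:6
  (− 3 ring H displaced by substituents)
  + C2H5 → C:2 H:5
  + COOH → C:1 H:1 O:2
  + COCH3 → C:2 H:3 O:1
Element totals:
  C: 8
  H: 12
  O: 3
Molecular formula: C8H12O3.
  M = 8(12.011) + 12(1.008) + 3(15.999)
    = 96.088 + 12.096 + 47.997 = 156.181

156.18 g/mol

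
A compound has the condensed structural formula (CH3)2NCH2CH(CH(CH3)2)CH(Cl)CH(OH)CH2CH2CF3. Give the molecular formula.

C12H23ClF3NO

Element totals:
  C: 12
  H: 23
  Cl: 1
  F: 3
  N: 1
  O: 1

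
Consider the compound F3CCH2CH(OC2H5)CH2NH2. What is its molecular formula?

Element totals:
  C: 6
  H: 12
  F: 3
  N: 1
  O: 1

C6H12F3NO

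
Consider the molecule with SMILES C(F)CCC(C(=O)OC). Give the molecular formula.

Atom tally by fragment:
  FCH2 → C:1 H:2 F:1
  CH2 → C:1 H:2
  CH2 → C:1 H:2
  CH2COOCH3 → C:3 H:5 O:2
Element totals:
  C: 6
  H: 11
  F: 1
  O: 2

C6H11FO2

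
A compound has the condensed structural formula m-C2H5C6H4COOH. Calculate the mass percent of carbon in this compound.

Element totals:
  C: 9
  H: 10
  O: 2
Molecular formula: C9H10O2.
Molar mass = 150.177 g/mol.
Mass from C: 9 × 12.011 = 108.099 g/mol.
%C = 108.099 / 150.177 × 100 = 71.98%.

71.98%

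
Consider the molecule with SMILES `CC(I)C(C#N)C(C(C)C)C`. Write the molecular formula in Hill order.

Atom tally by fragment:
  CH3 → C:1 H:3
  CH(I) → C:1 H:1 I:1
  CH(CN) → C:2 H:1 N:1
  CH(CH(CH3)2) → C:4 H:8
  CH3 → C:1 H:3
Element totals:
  C: 9
  H: 16
  I: 1
  N: 1

C9H16IN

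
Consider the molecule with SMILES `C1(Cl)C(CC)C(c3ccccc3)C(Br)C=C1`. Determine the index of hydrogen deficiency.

6

Atom tally by fragment:
  cyclohexene ring core → C:6 H:10
  (− 4 ring H displaced by substituents)
  + Cl → Cl:1
  + C2H5 → C:2 H:5
  + C6H5 → C:6 H:5
  + Br → Br:1
Element totals:
  C: 14
  H: 16
  Br: 1
  Cl: 1
Molecular formula: C14H16BrCl.
DoU = (2C + 2 + N − H − X) / 2 = (2·14 + 2 + 0 − 16 − 2) / 2 = 6.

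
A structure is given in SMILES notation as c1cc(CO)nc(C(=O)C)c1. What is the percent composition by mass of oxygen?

Atom tally by fragment:
  pyridine ring core → C:5 H:5 N:1
  (− 2 ring H displaced by substituents)
  + CH2OH → C:1 H:3 O:1
  + COCH3 → C:2 H:3 O:1
Element totals:
  C: 8
  H: 9
  N: 1
  O: 2
Molecular formula: C8H9NO2.
Molar mass = 151.165 g/mol.
Mass from O: 2 × 15.999 = 31.998 g/mol.
%O = 31.998 / 151.165 × 100 = 21.17%.

21.17%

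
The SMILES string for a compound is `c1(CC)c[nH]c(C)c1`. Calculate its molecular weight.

109.17 g/mol

Atom tally by fragment:
  pyrrole ring core → C:4 H:5 N:1
  (− 2 ring H displaced by substituents)
  + C2H5 → C:2 H:5
  + CH3 → C:1 H:3
Element totals:
  C: 7
  H: 11
  N: 1
Molecular formula: C7H11N.
  M = 7(12.011) + 11(1.008) + 14.007
    = 84.077 + 11.088 + 14.007 = 109.172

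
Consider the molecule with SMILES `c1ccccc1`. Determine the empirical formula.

CH

Atom tally by fragment:
  benzene ring core → C:6 H:6
Element totals:
  C: 6
  H: 6
Molecular formula: C6H6.
gcd of subscripts = 6; dividing each by 6:
  C: 6/6 = 1
  H: 6/6 = 1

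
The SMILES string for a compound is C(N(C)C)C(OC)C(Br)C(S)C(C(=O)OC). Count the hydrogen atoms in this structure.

Atom tally by fragment:
  (CH3)2NCH2 → C:3 H:8 N:1
  CH(OCH3) → C:2 H:4 O:1
  CH(Br) → C:1 H:1 Br:1
  CH(SH) → C:1 H:2 S:1
  CH2COOCH3 → C:3 H:5 O:2
Element totals:
  C: 10
  H: 20
  Br: 1
  N: 1
  O: 3
  S: 1

20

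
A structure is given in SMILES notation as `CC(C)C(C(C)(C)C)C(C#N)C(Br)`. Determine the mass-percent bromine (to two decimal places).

32.46%

Atom tally by fragment:
  CH3 → C:1 H:3
  CH(CH3) → C:2 H:4
  CH(C(CH3)3) → C:5 H:10
  CH(CN) → C:2 H:1 N:1
  CH2Br → C:1 H:2 Br:1
Element totals:
  C: 11
  H: 20
  Br: 1
  N: 1
Molecular formula: C11H20BrN.
Molar mass = 246.192 g/mol.
Mass from Br: 1 × 79.904 = 79.904 g/mol.
%Br = 79.904 / 246.192 × 100 = 32.46%.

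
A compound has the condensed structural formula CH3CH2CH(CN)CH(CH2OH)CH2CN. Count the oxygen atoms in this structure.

Element totals:
  C: 8
  H: 12
  N: 2
  O: 1

1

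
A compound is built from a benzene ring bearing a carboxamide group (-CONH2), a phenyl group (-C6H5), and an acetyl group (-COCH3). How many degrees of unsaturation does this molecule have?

Atom tally by fragment:
  benzene ring core → C:6 H:6
  (− 3 ring H displaced by substituents)
  + CONH2 → C:1 H:2 O:1 N:1
  + C6H5 → C:6 H:5
  + COCH3 → C:2 H:3 O:1
Element totals:
  C: 15
  H: 13
  N: 1
  O: 2
Molecular formula: C15H13NO2.
DoU = (2C + 2 + N − H − X) / 2 = (2·15 + 2 + 1 − 13 − 0) / 2 = 10.

10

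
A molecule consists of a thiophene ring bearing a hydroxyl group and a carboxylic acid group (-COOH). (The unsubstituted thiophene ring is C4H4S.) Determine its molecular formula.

Atom tally by fragment:
  thiophene ring core → C:4 H:4 S:1
  (− 2 ring H displaced by substituents)
  + OH → O:1 H:1
  + COOH → C:1 H:1 O:2
Element totals:
  C: 5
  H: 4
  O: 3
  S: 1

C5H4O3S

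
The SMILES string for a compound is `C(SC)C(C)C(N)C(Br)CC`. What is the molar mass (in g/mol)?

Atom tally by fragment:
  CH3SCH2 → C:2 H:5 S:1
  CH(CH3) → C:2 H:4
  CH(NH2) → C:1 H:3 N:1
  CH(Br) → C:1 H:1 Br:1
  CH2 → C:1 H:2
  CH3 → C:1 H:3
Element totals:
  C: 8
  H: 18
  Br: 1
  N: 1
  S: 1
Molecular formula: C8H18BrNS.
  M = 8(12.011) + 18(1.008) + 79.904 + 14.007 + 32.06
    = 96.088 + 18.144 + 79.904 + 14.007 + 32.060 = 240.203

240.20 g/mol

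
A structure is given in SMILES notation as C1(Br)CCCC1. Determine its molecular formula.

C5H9Br

Atom tally by fragment:
  cyclopentane ring core → C:5 H:10
  (− 1 ring H displaced by substituents)
  + Br → Br:1
Element totals:
  C: 5
  H: 9
  Br: 1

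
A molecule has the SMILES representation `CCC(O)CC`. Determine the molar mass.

Atom tally by fragment:
  CH3 → C:1 H:3
  CH2 → C:1 H:2
  CH(OH) → C:1 H:2 O:1
  CH2 → C:1 H:2
  CH3 → C:1 H:3
Element totals:
  C: 5
  H: 12
  O: 1
Molecular formula: C5H12O.
  M = 5(12.011) + 12(1.008) + 15.999
    = 60.055 + 12.096 + 15.999 = 88.150

88.15 g/mol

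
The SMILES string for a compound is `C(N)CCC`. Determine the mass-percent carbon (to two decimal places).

65.69%

Atom tally by fragment:
  H2NCH2 → C:1 H:4 N:1
  CH2 → C:1 H:2
  CH2 → C:1 H:2
  CH3 → C:1 H:3
Element totals:
  C: 4
  H: 11
  N: 1
Molecular formula: C4H11N.
Molar mass = 73.139 g/mol.
Mass from C: 4 × 12.011 = 48.044 g/mol.
%C = 48.044 / 73.139 × 100 = 65.69%.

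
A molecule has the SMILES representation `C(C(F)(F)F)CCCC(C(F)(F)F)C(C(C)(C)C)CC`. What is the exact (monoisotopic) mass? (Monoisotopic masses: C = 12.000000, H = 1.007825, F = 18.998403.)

Atom tally by fragment:
  F3CCH2 → C:2 H:2 F:3
  CH2 → C:1 H:2
  CH2 → C:1 H:2
  CH2 → C:1 H:2
  CH(CF3) → C:2 H:1 F:3
  CH(C(CH3)3) → C:5 H:10
  CH2 → C:1 H:2
  CH3 → C:1 H:3
Element totals:
  C: 14
  H: 24
  F: 6
Molecular formula: C14H24F6.
  M = 14(12.0) + 24(1.007825) + 6(18.998403)
    = 168.000000 + 24.187800 + 113.990418 = 306.178218

306.1782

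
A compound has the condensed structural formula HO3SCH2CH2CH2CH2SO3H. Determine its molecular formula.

Atom tally by fragment:
  HO3SCH2 → C:1 H:3 S:1 O:3
  CH2 → C:1 H:2
  CH2 → C:1 H:2
  CH2SO3H → C:1 H:3 S:1 O:3
Element totals:
  C: 4
  H: 10
  O: 6
  S: 2

C4H10O6S2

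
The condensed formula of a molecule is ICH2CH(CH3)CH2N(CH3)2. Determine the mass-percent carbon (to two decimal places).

31.73%

Element totals:
  C: 6
  H: 14
  I: 1
  N: 1
Molecular formula: C6H14IN.
Molar mass = 227.089 g/mol.
Mass from C: 6 × 12.011 = 72.066 g/mol.
%C = 72.066 / 227.089 × 100 = 31.73%.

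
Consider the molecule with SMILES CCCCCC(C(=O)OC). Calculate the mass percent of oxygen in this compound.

Atom tally by fragment:
  CH3 → C:1 H:3
  CH2 → C:1 H:2
  CH2 → C:1 H:2
  CH2 → C:1 H:2
  CH2 → C:1 H:2
  CH2COOCH3 → C:3 H:5 O:2
Element totals:
  C: 8
  H: 16
  O: 2
Molecular formula: C8H16O2.
Molar mass = 144.214 g/mol.
Mass from O: 2 × 15.999 = 31.998 g/mol.
%O = 31.998 / 144.214 × 100 = 22.19%.

22.19%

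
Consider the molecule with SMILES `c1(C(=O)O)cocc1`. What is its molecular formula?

C5H4O3

Atom tally by fragment:
  furan ring core → C:4 H:4 O:1
  (− 1 ring H displaced by substituents)
  + COOH → C:1 H:1 O:2
Element totals:
  C: 5
  H: 4
  O: 3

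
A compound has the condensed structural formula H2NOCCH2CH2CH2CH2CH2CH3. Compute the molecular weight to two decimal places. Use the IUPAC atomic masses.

Element totals:
  C: 7
  H: 15
  N: 1
  O: 1
Molecular formula: C7H15NO.
  M = 7(12.011) + 15(1.008) + 14.007 + 15.999
    = 84.077 + 15.120 + 14.007 + 15.999 = 129.203

129.20 g/mol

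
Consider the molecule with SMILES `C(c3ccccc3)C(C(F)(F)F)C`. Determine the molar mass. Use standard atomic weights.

Atom tally by fragment:
  C6H5CH2 → C:7 H:7
  CH(CF3) → C:2 H:1 F:3
  CH3 → C:1 H:3
Element totals:
  C: 10
  H: 11
  F: 3
Molecular formula: C10H11F3.
  M = 10(12.011) + 11(1.008) + 3(18.998)
    = 120.110 + 11.088 + 56.994 = 188.192

188.19 g/mol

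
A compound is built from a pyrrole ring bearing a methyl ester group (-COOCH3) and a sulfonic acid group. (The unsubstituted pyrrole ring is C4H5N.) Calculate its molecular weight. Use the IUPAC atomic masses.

205.18 g/mol

Atom tally by fragment:
  pyrrole ring core → C:4 H:5 N:1
  (− 2 ring H displaced by substituents)
  + COOCH3 → C:2 H:3 O:2
  + SO3H → S:1 O:3 H:1
Element totals:
  C: 6
  H: 7
  N: 1
  O: 5
  S: 1
Molecular formula: C6H7NO5S.
  M = 6(12.011) + 7(1.008) + 14.007 + 5(15.999) + 32.06
    = 72.066 + 7.056 + 14.007 + 79.995 + 32.060 = 205.184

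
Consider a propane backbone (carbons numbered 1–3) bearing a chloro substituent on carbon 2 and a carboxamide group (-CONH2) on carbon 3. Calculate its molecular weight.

Atom tally by fragment:
  CH3 → C:1 H:3
  CH(Cl) → C:1 H:1 Cl:1
  CH2CONH2 → C:2 H:4 O:1 N:1
Element totals:
  C: 4
  H: 8
  Cl: 1
  N: 1
  O: 1
Molecular formula: C4H8ClNO.
  M = 4(12.011) + 8(1.008) + 35.45 + 14.007 + 15.999
    = 48.044 + 8.064 + 35.450 + 14.007 + 15.999 = 121.564

121.56 g/mol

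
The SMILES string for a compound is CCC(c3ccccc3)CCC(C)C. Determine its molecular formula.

Atom tally by fragment:
  CH3 → C:1 H:3
  CH2 → C:1 H:2
  CH(C6H5) → C:7 H:6
  CH2 → C:1 H:2
  CH2 → C:1 H:2
  CH(CH3) → C:2 H:4
  CH3 → C:1 H:3
Element totals:
  C: 14
  H: 22

C14H22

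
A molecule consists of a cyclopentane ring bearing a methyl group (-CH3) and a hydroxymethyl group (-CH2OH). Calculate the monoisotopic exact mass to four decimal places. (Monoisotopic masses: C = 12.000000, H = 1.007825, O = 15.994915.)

114.1045

Atom tally by fragment:
  cyclopentane ring core → C:5 H:10
  (− 2 ring H displaced by substituents)
  + CH3 → C:1 H:3
  + CH2OH → C:1 H:3 O:1
Element totals:
  C: 7
  H: 14
  O: 1
Molecular formula: C7H14O.
  M = 7(12.0) + 14(1.007825) + 15.994915
    = 84.000000 + 14.109550 + 15.994915 = 114.104465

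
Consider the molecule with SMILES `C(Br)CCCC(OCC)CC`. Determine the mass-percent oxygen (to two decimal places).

7.17%

Atom tally by fragment:
  BrCH2 → C:1 H:2 Br:1
  CH2 → C:1 H:2
  CH2 → C:1 H:2
  CH2 → C:1 H:2
  CH(OC2H5) → C:3 H:6 O:1
  CH2 → C:1 H:2
  CH3 → C:1 H:3
Element totals:
  C: 9
  H: 19
  Br: 1
  O: 1
Molecular formula: C9H19BrO.
Molar mass = 223.154 g/mol.
Mass from O: 1 × 15.999 = 15.999 g/mol.
%O = 15.999 / 223.154 × 100 = 7.17%.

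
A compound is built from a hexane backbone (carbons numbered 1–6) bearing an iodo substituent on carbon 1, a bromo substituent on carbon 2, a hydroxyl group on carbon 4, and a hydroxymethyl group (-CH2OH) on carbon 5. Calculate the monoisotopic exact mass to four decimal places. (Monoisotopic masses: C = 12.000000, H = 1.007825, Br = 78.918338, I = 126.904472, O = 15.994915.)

335.9222

Atom tally by fragment:
  ICH2 → C:1 H:2 I:1
  CH(Br) → C:1 H:1 Br:1
  CH2 → C:1 H:2
  CH(OH) → C:1 H:2 O:1
  CH(CH2OH) → C:2 H:4 O:1
  CH3 → C:1 H:3
Element totals:
  C: 7
  H: 14
  Br: 1
  I: 1
  O: 2
Molecular formula: C7H14BrIO2.
  M = 7(12.0) + 14(1.007825) + 78.918338 + 126.904472 + 2(15.994915)
    = 84.000000 + 14.109550 + 78.918338 + 126.904472 + 31.989830 = 335.922190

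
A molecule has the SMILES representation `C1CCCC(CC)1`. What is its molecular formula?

Atom tally by fragment:
  cyclopentane ring core → C:5 H:10
  (− 1 ring H displaced by substituents)
  + C2H5 → C:2 H:5
Element totals:
  C: 7
  H: 14

C7H14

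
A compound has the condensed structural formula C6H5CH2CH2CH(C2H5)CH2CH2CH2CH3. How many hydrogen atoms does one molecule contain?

24

Atom tally by fragment:
  C6H5CH2 → C:7 H:7
  CH2 → C:1 H:2
  CH(C2H5) → C:3 H:6
  CH2 → C:1 H:2
  CH2 → C:1 H:2
  CH2 → C:1 H:2
  CH3 → C:1 H:3
Element totals:
  C: 15
  H: 24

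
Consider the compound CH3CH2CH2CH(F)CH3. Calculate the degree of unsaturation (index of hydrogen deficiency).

0

Atom tally by fragment:
  CH3 → C:1 H:3
  CH2 → C:1 H:2
  CH2 → C:1 H:2
  CH(F) → C:1 H:1 F:1
  CH3 → C:1 H:3
Element totals:
  C: 5
  H: 11
  F: 1
Molecular formula: C5H11F.
DoU = (2C + 2 + N − H − X) / 2 = (2·5 + 2 + 0 − 11 − 1) / 2 = 0.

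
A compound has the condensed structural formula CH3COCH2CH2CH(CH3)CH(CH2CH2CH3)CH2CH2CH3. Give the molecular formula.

Atom tally by fragment:
  CH3COCH2 → C:3 H:5 O:1
  CH2 → C:1 H:2
  CH(CH3) → C:2 H:4
  CH(CH2CH2CH3) → C:4 H:8
  CH2 → C:1 H:2
  CH2 → C:1 H:2
  CH3 → C:1 H:3
Element totals:
  C: 13
  H: 26
  O: 1

C13H26O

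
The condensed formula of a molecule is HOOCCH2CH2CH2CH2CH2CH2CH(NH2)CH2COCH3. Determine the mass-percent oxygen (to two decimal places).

22.29%

Element totals:
  C: 11
  H: 21
  N: 1
  O: 3
Molecular formula: C11H21NO3.
Molar mass = 215.293 g/mol.
Mass from O: 3 × 15.999 = 47.997 g/mol.
%O = 47.997 / 215.293 × 100 = 22.29%.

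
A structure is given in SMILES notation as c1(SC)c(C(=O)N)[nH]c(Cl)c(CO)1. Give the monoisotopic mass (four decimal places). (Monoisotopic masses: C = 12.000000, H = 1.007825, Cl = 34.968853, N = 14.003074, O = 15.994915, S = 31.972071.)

220.0073

Atom tally by fragment:
  pyrrole ring core → C:4 H:5 N:1
  (− 4 ring H displaced by substituents)
  + SCH3 → C:1 H:3 S:1
  + CONH2 → C:1 H:2 O:1 N:1
  + Cl → Cl:1
  + CH2OH → C:1 H:3 O:1
Element totals:
  C: 7
  H: 9
  Cl: 1
  N: 2
  O: 2
  S: 1
Molecular formula: C7H9ClN2O2S.
  M = 7(12.0) + 9(1.007825) + 34.968853 + 2(14.003074) + 2(15.994915) + 31.972071
    = 84.000000 + 9.070425 + 34.968853 + 28.006148 + 31.989830 + 31.972071 = 220.007327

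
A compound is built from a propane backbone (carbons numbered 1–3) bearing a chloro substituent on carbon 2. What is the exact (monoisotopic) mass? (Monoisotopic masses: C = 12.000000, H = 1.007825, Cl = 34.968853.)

Atom tally by fragment:
  CH3 → C:1 H:3
  CH(Cl) → C:1 H:1 Cl:1
  CH3 → C:1 H:3
Element totals:
  C: 3
  H: 7
  Cl: 1
Molecular formula: C3H7Cl.
  M = 3(12.0) + 7(1.007825) + 34.968853
    = 36.000000 + 7.054775 + 34.968853 = 78.023628

78.0236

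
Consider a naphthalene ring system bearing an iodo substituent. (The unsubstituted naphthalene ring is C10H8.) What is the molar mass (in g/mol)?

Atom tally by fragment:
  naphthalene ring system core → C:10 H:8
  (− 1 ring H displaced by substituents)
  + I → I:1
Element totals:
  C: 10
  H: 7
  I: 1
Molecular formula: C10H7I.
  M = 10(12.011) + 7(1.008) + 126.904
    = 120.110 + 7.056 + 126.904 = 254.070

254.07 g/mol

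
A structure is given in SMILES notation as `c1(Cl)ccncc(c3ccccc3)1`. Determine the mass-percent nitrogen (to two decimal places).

7.39%

Atom tally by fragment:
  pyridine ring core → C:5 H:5 N:1
  (− 2 ring H displaced by substituents)
  + Cl → Cl:1
  + C6H5 → C:6 H:5
Element totals:
  C: 11
  H: 8
  Cl: 1
  N: 1
Molecular formula: C11H8ClN.
Molar mass = 189.642 g/mol.
Mass from N: 1 × 14.007 = 14.007 g/mol.
%N = 14.007 / 189.642 × 100 = 7.39%.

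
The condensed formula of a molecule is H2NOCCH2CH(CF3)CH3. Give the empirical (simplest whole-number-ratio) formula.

C5H8F3NO

Atom tally by fragment:
  H2NOCCH2 → C:2 H:4 O:1 N:1
  CH(CF3) → C:2 H:1 F:3
  CH3 → C:1 H:3
Element totals:
  C: 5
  H: 8
  F: 3
  N: 1
  O: 1
Molecular formula: C5H8F3NO.
gcd of subscripts (5, 3, 8, 1, 1) = 1, so the empirical formula equals the molecular formula.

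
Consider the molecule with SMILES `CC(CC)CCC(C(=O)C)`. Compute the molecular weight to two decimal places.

Atom tally by fragment:
  CH3 → C:1 H:3
  CH(C2H5) → C:3 H:6
  CH2 → C:1 H:2
  CH2 → C:1 H:2
  CH2COCH3 → C:3 H:5 O:1
Element totals:
  C: 9
  H: 18
  O: 1
Molecular formula: C9H18O.
  M = 9(12.011) + 18(1.008) + 15.999
    = 108.099 + 18.144 + 15.999 = 142.242

142.24 g/mol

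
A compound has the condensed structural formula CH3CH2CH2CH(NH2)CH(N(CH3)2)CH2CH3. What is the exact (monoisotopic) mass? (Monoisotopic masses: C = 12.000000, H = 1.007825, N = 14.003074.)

158.1783

Atom tally by fragment:
  CH3 → C:1 H:3
  CH2 → C:1 H:2
  CH2 → C:1 H:2
  CH(NH2) → C:1 H:3 N:1
  CH(N(CH3)2) → C:3 H:7 N:1
  CH2 → C:1 H:2
  CH3 → C:1 H:3
Element totals:
  C: 9
  H: 22
  N: 2
Molecular formula: C9H22N2.
  M = 9(12.0) + 22(1.007825) + 2(14.003074)
    = 108.000000 + 22.172150 + 28.006148 = 158.178298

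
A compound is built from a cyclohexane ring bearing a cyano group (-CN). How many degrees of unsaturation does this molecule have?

3

Atom tally by fragment:
  cyclohexane ring core → C:6 H:12
  (− 1 ring H displaced by substituents)
  + CN → C:1 N:1
Element totals:
  C: 7
  H: 11
  N: 1
Molecular formula: C7H11N.
DoU = (2C + 2 + N − H − X) / 2 = (2·7 + 2 + 1 − 11 − 0) / 2 = 3.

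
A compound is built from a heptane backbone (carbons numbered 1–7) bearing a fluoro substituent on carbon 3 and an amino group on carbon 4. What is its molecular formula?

C7H16FN

Atom tally by fragment:
  CH3 → C:1 H:3
  CH2 → C:1 H:2
  CH(F) → C:1 H:1 F:1
  CH(NH2) → C:1 H:3 N:1
  CH2 → C:1 H:2
  CH2 → C:1 H:2
  CH3 → C:1 H:3
Element totals:
  C: 7
  H: 16
  F: 1
  N: 1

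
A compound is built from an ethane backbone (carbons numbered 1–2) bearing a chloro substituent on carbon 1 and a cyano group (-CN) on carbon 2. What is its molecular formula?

C3H4ClN

Atom tally by fragment:
  ClCH2 → C:1 H:2 Cl:1
  CH2CN → C:2 H:2 N:1
Element totals:
  C: 3
  H: 4
  Cl: 1
  N: 1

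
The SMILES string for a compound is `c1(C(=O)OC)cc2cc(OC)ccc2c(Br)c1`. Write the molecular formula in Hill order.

Atom tally by fragment:
  naphthalene ring system core → C:10 H:8
  (− 3 ring H displaced by substituents)
  + COOCH3 → C:2 H:3 O:2
  + OCH3 → C:1 H:3 O:1
  + Br → Br:1
Element totals:
  C: 13
  H: 11
  Br: 1
  O: 3

C13H11BrO3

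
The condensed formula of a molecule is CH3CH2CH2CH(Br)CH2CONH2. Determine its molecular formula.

Atom tally by fragment:
  CH3 → C:1 H:3
  CH2 → C:1 H:2
  CH2 → C:1 H:2
  CH(Br) → C:1 H:1 Br:1
  CH2CONH2 → C:2 H:4 O:1 N:1
Element totals:
  C: 6
  H: 12
  Br: 1
  N: 1
  O: 1

C6H12BrNO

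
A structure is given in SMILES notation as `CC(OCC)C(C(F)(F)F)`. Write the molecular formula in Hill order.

C6H11F3O

Atom tally by fragment:
  CH3 → C:1 H:3
  CH(OC2H5) → C:3 H:6 O:1
  CH2CF3 → C:2 H:2 F:3
Element totals:
  C: 6
  H: 11
  F: 3
  O: 1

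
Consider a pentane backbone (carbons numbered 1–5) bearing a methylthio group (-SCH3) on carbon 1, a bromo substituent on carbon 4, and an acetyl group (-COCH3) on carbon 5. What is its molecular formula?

Atom tally by fragment:
  CH3SCH2 → C:2 H:5 S:1
  CH2 → C:1 H:2
  CH2 → C:1 H:2
  CH(Br) → C:1 H:1 Br:1
  CH2COCH3 → C:3 H:5 O:1
Element totals:
  C: 8
  H: 15
  Br: 1
  O: 1
  S: 1

C8H15BrOS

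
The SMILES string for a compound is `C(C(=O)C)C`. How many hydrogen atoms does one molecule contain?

8

Atom tally by fragment:
  CH3COCH2 → C:3 H:5 O:1
  CH3 → C:1 H:3
Element totals:
  C: 4
  H: 8
  O: 1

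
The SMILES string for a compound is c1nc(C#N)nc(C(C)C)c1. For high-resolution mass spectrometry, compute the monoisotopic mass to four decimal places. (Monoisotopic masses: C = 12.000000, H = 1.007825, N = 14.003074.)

147.0796

Atom tally by fragment:
  pyrimidine ring core → C:4 H:4 N:2
  (− 2 ring H displaced by substituents)
  + CN → C:1 N:1
  + CH(CH3)2 → C:3 H:7
Element totals:
  C: 8
  H: 9
  N: 3
Molecular formula: C8H9N3.
  M = 8(12.0) + 9(1.007825) + 3(14.003074)
    = 96.000000 + 9.070425 + 42.009222 = 147.079647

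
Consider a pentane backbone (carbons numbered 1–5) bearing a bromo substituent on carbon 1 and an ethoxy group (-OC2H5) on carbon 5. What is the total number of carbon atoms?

7

Atom tally by fragment:
  BrCH2 → C:1 H:2 Br:1
  CH2 → C:1 H:2
  CH2 → C:1 H:2
  CH2 → C:1 H:2
  CH2OC2H5 → C:3 H:7 O:1
Element totals:
  C: 7
  H: 15
  Br: 1
  O: 1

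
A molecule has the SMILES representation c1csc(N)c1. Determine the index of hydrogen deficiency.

Atom tally by fragment:
  thiophene ring core → C:4 H:4 S:1
  (− 1 ring H displaced by substituents)
  + NH2 → N:1 H:2
Element totals:
  C: 4
  H: 5
  N: 1
  S: 1
Molecular formula: C4H5NS.
DoU = (2C + 2 + N − H − X) / 2 = (2·4 + 2 + 1 − 5 − 0) / 2 = 3.

3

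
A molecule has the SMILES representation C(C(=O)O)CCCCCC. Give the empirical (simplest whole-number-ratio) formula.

C4H8O

Atom tally by fragment:
  HOOCCH2 → C:2 H:3 O:2
  CH2 → C:1 H:2
  CH2 → C:1 H:2
  CH2 → C:1 H:2
  CH2 → C:1 H:2
  CH2 → C:1 H:2
  CH3 → C:1 H:3
Element totals:
  C: 8
  H: 16
  O: 2
Molecular formula: C8H16O2.
gcd of subscripts = 2; dividing each by 2:
  C: 8/2 = 4
  H: 16/2 = 8
  O: 2/2 = 1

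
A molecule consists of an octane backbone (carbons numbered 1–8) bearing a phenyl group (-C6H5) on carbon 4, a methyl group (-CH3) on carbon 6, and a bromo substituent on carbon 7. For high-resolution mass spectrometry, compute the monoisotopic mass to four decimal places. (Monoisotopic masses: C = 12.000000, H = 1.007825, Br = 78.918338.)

282.0983

Atom tally by fragment:
  CH3 → C:1 H:3
  CH2 → C:1 H:2
  CH2 → C:1 H:2
  CH(C6H5) → C:7 H:6
  CH2 → C:1 H:2
  CH(CH3) → C:2 H:4
  CH(Br) → C:1 H:1 Br:1
  CH3 → C:1 H:3
Element totals:
  C: 15
  H: 23
  Br: 1
Molecular formula: C15H23Br.
  M = 15(12.0) + 23(1.007825) + 78.918338
    = 180.000000 + 23.179975 + 78.918338 = 282.098313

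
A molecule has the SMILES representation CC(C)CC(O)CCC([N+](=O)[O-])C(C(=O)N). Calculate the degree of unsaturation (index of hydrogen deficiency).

Atom tally by fragment:
  CH3 → C:1 H:3
  CH(CH3) → C:2 H:4
  CH2 → C:1 H:2
  CH(OH) → C:1 H:2 O:1
  CH2 → C:1 H:2
  CH2 → C:1 H:2
  CH(NO2) → C:1 H:1 N:1 O:2
  CH2CONH2 → C:2 H:4 O:1 N:1
Element totals:
  C: 10
  H: 20
  N: 2
  O: 4
Molecular formula: C10H20N2O4.
DoU = (2C + 2 + N − H − X) / 2 = (2·10 + 2 + 2 − 20 − 0) / 2 = 2.

2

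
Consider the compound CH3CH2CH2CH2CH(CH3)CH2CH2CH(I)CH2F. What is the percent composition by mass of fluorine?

Atom tally by fragment:
  CH3 → C:1 H:3
  CH2 → C:1 H:2
  CH2 → C:1 H:2
  CH2 → C:1 H:2
  CH(CH3) → C:2 H:4
  CH2 → C:1 H:2
  CH2 → C:1 H:2
  CH(I) → C:1 H:1 I:1
  CH2F → C:1 H:2 F:1
Element totals:
  C: 10
  H: 20
  F: 1
  I: 1
Molecular formula: C10H20FI.
Molar mass = 286.172 g/mol.
Mass from F: 1 × 18.998 = 18.998 g/mol.
%F = 18.998 / 286.172 × 100 = 6.64%.

6.64%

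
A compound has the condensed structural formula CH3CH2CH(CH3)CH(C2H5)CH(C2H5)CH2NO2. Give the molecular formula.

C11H23NO2

Element totals:
  C: 11
  H: 23
  N: 1
  O: 2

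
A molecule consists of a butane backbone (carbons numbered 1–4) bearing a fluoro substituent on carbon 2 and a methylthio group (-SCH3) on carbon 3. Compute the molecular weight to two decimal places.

Atom tally by fragment:
  CH3 → C:1 H:3
  CH(F) → C:1 H:1 F:1
  CH(SCH3) → C:2 H:4 S:1
  CH3 → C:1 H:3
Element totals:
  C: 5
  H: 11
  F: 1
  S: 1
Molecular formula: C5H11FS.
  M = 5(12.011) + 11(1.008) + 18.998 + 32.06
    = 60.055 + 11.088 + 18.998 + 32.060 = 122.201

122.20 g/mol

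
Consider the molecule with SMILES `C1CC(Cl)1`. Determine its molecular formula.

C3H5Cl

Atom tally by fragment:
  cyclopropane ring core → C:3 H:6
  (− 1 ring H displaced by substituents)
  + Cl → Cl:1
Element totals:
  C: 3
  H: 5
  Cl: 1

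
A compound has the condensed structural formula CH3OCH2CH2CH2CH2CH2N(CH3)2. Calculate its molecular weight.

Element totals:
  C: 8
  H: 19
  N: 1
  O: 1
Molecular formula: C8H19NO.
  M = 8(12.011) + 19(1.008) + 14.007 + 15.999
    = 96.088 + 19.152 + 14.007 + 15.999 = 145.246

145.25 g/mol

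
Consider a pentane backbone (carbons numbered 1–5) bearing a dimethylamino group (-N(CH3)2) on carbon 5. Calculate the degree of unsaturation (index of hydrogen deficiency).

0

Atom tally by fragment:
  CH3 → C:1 H:3
  CH2 → C:1 H:2
  CH2 → C:1 H:2
  CH2 → C:1 H:2
  CH2N(CH3)2 → C:3 H:8 N:1
Element totals:
  C: 7
  H: 17
  N: 1
Molecular formula: C7H17N.
DoU = (2C + 2 + N − H − X) / 2 = (2·7 + 2 + 1 − 17 − 0) / 2 = 0.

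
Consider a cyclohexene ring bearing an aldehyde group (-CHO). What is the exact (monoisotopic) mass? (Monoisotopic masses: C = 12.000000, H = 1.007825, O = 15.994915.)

110.0732

Atom tally by fragment:
  cyclohexene ring core → C:6 H:10
  (− 1 ring H displaced by substituents)
  + CHO → C:1 H:1 O:1
Element totals:
  C: 7
  H: 10
  O: 1
Molecular formula: C7H10O.
  M = 7(12.0) + 10(1.007825) + 15.994915
    = 84.000000 + 10.078250 + 15.994915 = 110.073165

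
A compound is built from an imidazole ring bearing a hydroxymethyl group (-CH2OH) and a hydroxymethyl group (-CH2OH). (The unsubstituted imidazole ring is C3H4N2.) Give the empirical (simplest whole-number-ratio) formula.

Atom tally by fragment:
  imidazole ring core → C:3 H:4 N:2
  (− 2 ring H displaced by substituents)
  + CH2OH → C:1 H:3 O:1
  + CH2OH → C:1 H:3 O:1
Element totals:
  C: 5
  H: 8
  N: 2
  O: 2
Molecular formula: C5H8N2O2.
gcd of subscripts (5, 8, 2, 2) = 1, so the empirical formula equals the molecular formula.

C5H8N2O2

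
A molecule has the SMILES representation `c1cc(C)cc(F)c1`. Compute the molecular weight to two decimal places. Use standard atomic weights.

110.13 g/mol

Atom tally by fragment:
  benzene ring core → C:6 H:6
  (− 2 ring H displaced by substituents)
  + CH3 → C:1 H:3
  + F → F:1
Element totals:
  C: 7
  H: 7
  F: 1
Molecular formula: C7H7F.
  M = 7(12.011) + 7(1.008) + 18.998
    = 84.077 + 7.056 + 18.998 = 110.131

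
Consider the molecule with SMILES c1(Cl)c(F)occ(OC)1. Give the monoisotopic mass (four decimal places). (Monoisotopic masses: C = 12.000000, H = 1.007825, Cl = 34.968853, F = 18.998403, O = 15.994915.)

149.9884

Atom tally by fragment:
  furan ring core → C:4 H:4 O:1
  (− 3 ring H displaced by substituents)
  + Cl → Cl:1
  + F → F:1
  + OCH3 → C:1 H:3 O:1
Element totals:
  C: 5
  H: 4
  Cl: 1
  F: 1
  O: 2
Molecular formula: C5H4ClFO2.
  M = 5(12.0) + 4(1.007825) + 34.968853 + 18.998403 + 2(15.994915)
    = 60.000000 + 4.031300 + 34.968853 + 18.998403 + 31.989830 = 149.988386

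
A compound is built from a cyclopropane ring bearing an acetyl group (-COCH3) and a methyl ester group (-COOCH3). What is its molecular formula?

Atom tally by fragment:
  cyclopropane ring core → C:3 H:6
  (− 2 ring H displaced by substituents)
  + COCH3 → C:2 H:3 O:1
  + COOCH3 → C:2 H:3 O:2
Element totals:
  C: 7
  H: 10
  O: 3

C7H10O3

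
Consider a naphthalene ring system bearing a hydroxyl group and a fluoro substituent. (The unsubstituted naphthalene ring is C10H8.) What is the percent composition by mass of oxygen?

Atom tally by fragment:
  naphthalene ring system core → C:10 H:8
  (− 2 ring H displaced by substituents)
  + OH → O:1 H:1
  + F → F:1
Element totals:
  C: 10
  H: 7
  F: 1
  O: 1
Molecular formula: C10H7FO.
Molar mass = 162.163 g/mol.
Mass from O: 1 × 15.999 = 15.999 g/mol.
%O = 15.999 / 162.163 × 100 = 9.87%.

9.87%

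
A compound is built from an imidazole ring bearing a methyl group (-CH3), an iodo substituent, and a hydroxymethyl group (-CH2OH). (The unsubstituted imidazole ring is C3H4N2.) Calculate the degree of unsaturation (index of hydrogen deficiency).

3

Atom tally by fragment:
  imidazole ring core → C:3 H:4 N:2
  (− 3 ring H displaced by substituents)
  + CH3 → C:1 H:3
  + I → I:1
  + CH2OH → C:1 H:3 O:1
Element totals:
  C: 5
  H: 7
  I: 1
  N: 2
  O: 1
Molecular formula: C5H7IN2O.
DoU = (2C + 2 + N − H − X) / 2 = (2·5 + 2 + 2 − 7 − 1) / 2 = 3.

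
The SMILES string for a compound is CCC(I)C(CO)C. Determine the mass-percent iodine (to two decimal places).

55.64%

Atom tally by fragment:
  CH3 → C:1 H:3
  CH2 → C:1 H:2
  CH(I) → C:1 H:1 I:1
  CH(CH2OH) → C:2 H:4 O:1
  CH3 → C:1 H:3
Element totals:
  C: 6
  H: 13
  I: 1
  O: 1
Molecular formula: C6H13IO.
Molar mass = 228.073 g/mol.
Mass from I: 1 × 126.904 = 126.904 g/mol.
%I = 126.904 / 228.073 × 100 = 55.64%.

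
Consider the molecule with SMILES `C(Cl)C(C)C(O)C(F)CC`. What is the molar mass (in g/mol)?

168.64 g/mol

Atom tally by fragment:
  ClCH2 → C:1 H:2 Cl:1
  CH(CH3) → C:2 H:4
  CH(OH) → C:1 H:2 O:1
  CH(F) → C:1 H:1 F:1
  CH2 → C:1 H:2
  CH3 → C:1 H:3
Element totals:
  C: 7
  H: 14
  Cl: 1
  F: 1
  O: 1
Molecular formula: C7H14ClFO.
  M = 7(12.011) + 14(1.008) + 35.45 + 18.998 + 15.999
    = 84.077 + 14.112 + 35.450 + 18.998 + 15.999 = 168.636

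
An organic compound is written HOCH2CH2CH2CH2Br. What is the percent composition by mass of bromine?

52.22%

Atom tally by fragment:
  HOCH2 → C:1 H:3 O:1
  CH2 → C:1 H:2
  CH2 → C:1 H:2
  CH2Br → C:1 H:2 Br:1
Element totals:
  C: 4
  H: 9
  Br: 1
  O: 1
Molecular formula: C4H9BrO.
Molar mass = 153.019 g/mol.
Mass from Br: 1 × 79.904 = 79.904 g/mol.
%Br = 79.904 / 153.019 × 100 = 52.22%.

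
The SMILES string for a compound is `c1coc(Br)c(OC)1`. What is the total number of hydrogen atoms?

5

Atom tally by fragment:
  furan ring core → C:4 H:4 O:1
  (− 2 ring H displaced by substituents)
  + Br → Br:1
  + OCH3 → C:1 H:3 O:1
Element totals:
  C: 5
  H: 5
  Br: 1
  O: 2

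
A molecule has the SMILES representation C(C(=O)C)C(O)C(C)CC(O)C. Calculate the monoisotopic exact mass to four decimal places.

Atom tally by fragment:
  CH3COCH2 → C:3 H:5 O:1
  CH(OH) → C:1 H:2 O:1
  CH(CH3) → C:2 H:4
  CH2 → C:1 H:2
  CH(OH) → C:1 H:2 O:1
  CH3 → C:1 H:3
Element totals:
  C: 9
  H: 18
  O: 3
Molecular formula: C9H18O3.
  M = 9(12.0) + 18(1.007825) + 3(15.994915)
    = 108.000000 + 18.140850 + 47.984745 = 174.125595

174.1256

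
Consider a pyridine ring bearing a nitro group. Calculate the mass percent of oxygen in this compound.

Atom tally by fragment:
  pyridine ring core → C:5 H:5 N:1
  (− 1 ring H displaced by substituents)
  + NO2 → N:1 O:2
Element totals:
  C: 5
  H: 4
  N: 2
  O: 2
Molecular formula: C5H4N2O2.
Molar mass = 124.099 g/mol.
Mass from O: 2 × 15.999 = 31.998 g/mol.
%O = 31.998 / 124.099 × 100 = 25.78%.

25.78%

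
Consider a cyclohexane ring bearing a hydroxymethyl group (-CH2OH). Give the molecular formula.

Atom tally by fragment:
  cyclohexane ring core → C:6 H:12
  (− 1 ring H displaced by substituents)
  + CH2OH → C:1 H:3 O:1
Element totals:
  C: 7
  H: 14
  O: 1

C7H14O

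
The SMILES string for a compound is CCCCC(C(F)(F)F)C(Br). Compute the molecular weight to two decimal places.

233.07 g/mol

Atom tally by fragment:
  CH3 → C:1 H:3
  CH2 → C:1 H:2
  CH2 → C:1 H:2
  CH2 → C:1 H:2
  CH(CF3) → C:2 H:1 F:3
  CH2Br → C:1 H:2 Br:1
Element totals:
  C: 7
  H: 12
  Br: 1
  F: 3
Molecular formula: C7H12BrF3.
  M = 7(12.011) + 12(1.008) + 79.904 + 3(18.998)
    = 84.077 + 12.096 + 79.904 + 56.994 = 233.071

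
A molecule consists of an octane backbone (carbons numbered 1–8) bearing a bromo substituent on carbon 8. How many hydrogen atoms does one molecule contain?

Atom tally by fragment:
  CH3 → C:1 H:3
  CH2 → C:1 H:2
  CH2 → C:1 H:2
  CH2 → C:1 H:2
  CH2 → C:1 H:2
  CH2 → C:1 H:2
  CH2 → C:1 H:2
  CH2Br → C:1 H:2 Br:1
Element totals:
  C: 8
  H: 17
  Br: 1

17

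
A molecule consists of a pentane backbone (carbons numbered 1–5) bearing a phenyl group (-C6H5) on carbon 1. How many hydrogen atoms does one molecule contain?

Atom tally by fragment:
  C6H5CH2 → C:7 H:7
  CH2 → C:1 H:2
  CH2 → C:1 H:2
  CH2 → C:1 H:2
  CH3 → C:1 H:3
Element totals:
  C: 11
  H: 16

16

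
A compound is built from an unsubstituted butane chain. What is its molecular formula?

Atom tally by fragment:
  CH3 → C:1 H:3
  CH2 → C:1 H:2
  CH2 → C:1 H:2
  CH3 → C:1 H:3
Element totals:
  C: 4
  H: 10

C4H10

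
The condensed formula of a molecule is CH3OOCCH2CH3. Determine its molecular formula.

C4H8O2

Atom tally by fragment:
  CH3OOCCH2 → C:3 H:5 O:2
  CH3 → C:1 H:3
Element totals:
  C: 4
  H: 8
  O: 2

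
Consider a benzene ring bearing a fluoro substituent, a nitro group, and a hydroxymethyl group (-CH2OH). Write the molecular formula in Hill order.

C7H6FNO3

Atom tally by fragment:
  benzene ring core → C:6 H:6
  (− 3 ring H displaced by substituents)
  + F → F:1
  + NO2 → N:1 O:2
  + CH2OH → C:1 H:3 O:1
Element totals:
  C: 7
  H: 6
  F: 1
  N: 1
  O: 3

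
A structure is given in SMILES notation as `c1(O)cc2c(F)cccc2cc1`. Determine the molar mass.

Atom tally by fragment:
  naphthalene ring system core → C:10 H:8
  (− 2 ring H displaced by substituents)
  + OH → O:1 H:1
  + F → F:1
Element totals:
  C: 10
  H: 7
  F: 1
  O: 1
Molecular formula: C10H7FO.
  M = 10(12.011) + 7(1.008) + 18.998 + 15.999
    = 120.110 + 7.056 + 18.998 + 15.999 = 162.163

162.16 g/mol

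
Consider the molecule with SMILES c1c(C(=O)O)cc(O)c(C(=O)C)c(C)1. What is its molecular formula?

C10H10O4

Atom tally by fragment:
  benzene ring core → C:6 H:6
  (− 4 ring H displaced by substituents)
  + COOH → C:1 H:1 O:2
  + OH → O:1 H:1
  + COCH3 → C:2 H:3 O:1
  + CH3 → C:1 H:3
Element totals:
  C: 10
  H: 10
  O: 4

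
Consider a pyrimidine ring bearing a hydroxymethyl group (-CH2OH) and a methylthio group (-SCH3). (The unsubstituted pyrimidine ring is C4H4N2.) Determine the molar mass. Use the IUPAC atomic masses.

156.20 g/mol

Atom tally by fragment:
  pyrimidine ring core → C:4 H:4 N:2
  (− 2 ring H displaced by substituents)
  + CH2OH → C:1 H:3 O:1
  + SCH3 → C:1 H:3 S:1
Element totals:
  C: 6
  H: 8
  N: 2
  O: 1
  S: 1
Molecular formula: C6H8N2OS.
  M = 6(12.011) + 8(1.008) + 2(14.007) + 15.999 + 32.06
    = 72.066 + 8.064 + 28.014 + 15.999 + 32.060 = 156.203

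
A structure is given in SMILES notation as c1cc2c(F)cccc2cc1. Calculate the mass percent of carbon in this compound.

Atom tally by fragment:
  naphthalene ring system core → C:10 H:8
  (− 1 ring H displaced by substituents)
  + F → F:1
Element totals:
  C: 10
  H: 7
  F: 1
Molecular formula: C10H7F.
Molar mass = 146.164 g/mol.
Mass from C: 10 × 12.011 = 120.110 g/mol.
%C = 120.110 / 146.164 × 100 = 82.17%.

82.17%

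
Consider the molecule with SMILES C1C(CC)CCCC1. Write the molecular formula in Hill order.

Atom tally by fragment:
  cyclohexane ring core → C:6 H:12
  (− 1 ring H displaced by substituents)
  + C2H5 → C:2 H:5
Element totals:
  C: 8
  H: 16

C8H16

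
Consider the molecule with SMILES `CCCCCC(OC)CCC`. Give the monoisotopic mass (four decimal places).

158.1671

Atom tally by fragment:
  CH3 → C:1 H:3
  CH2 → C:1 H:2
  CH2 → C:1 H:2
  CH2 → C:1 H:2
  CH2 → C:1 H:2
  CH(OCH3) → C:2 H:4 O:1
  CH2 → C:1 H:2
  CH2 → C:1 H:2
  CH3 → C:1 H:3
Element totals:
  C: 10
  H: 22
  O: 1
Molecular formula: C10H22O.
  M = 10(12.0) + 22(1.007825) + 15.994915
    = 120.000000 + 22.172150 + 15.994915 = 158.167065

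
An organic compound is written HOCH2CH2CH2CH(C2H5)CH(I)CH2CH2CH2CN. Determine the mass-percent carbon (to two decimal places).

42.73%

Atom tally by fragment:
  HOCH2 → C:1 H:3 O:1
  CH2 → C:1 H:2
  CH2 → C:1 H:2
  CH(C2H5) → C:3 H:6
  CH(I) → C:1 H:1 I:1
  CH2 → C:1 H:2
  CH2 → C:1 H:2
  CH2CN → C:2 H:2 N:1
Element totals:
  C: 11
  H: 20
  I: 1
  N: 1
  O: 1
Molecular formula: C11H20INO.
Molar mass = 309.191 g/mol.
Mass from C: 11 × 12.011 = 132.121 g/mol.
%C = 132.121 / 309.191 × 100 = 42.73%.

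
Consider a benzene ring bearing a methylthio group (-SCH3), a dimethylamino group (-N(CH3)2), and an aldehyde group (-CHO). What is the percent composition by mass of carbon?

Atom tally by fragment:
  benzene ring core → C:6 H:6
  (− 3 ring H displaced by substituents)
  + SCH3 → C:1 H:3 S:1
  + N(CH3)2 → N:1 C:2 H:6
  + CHO → C:1 H:1 O:1
Element totals:
  C: 10
  H: 13
  N: 1
  O: 1
  S: 1
Molecular formula: C10H13NOS.
Molar mass = 195.280 g/mol.
Mass from C: 10 × 12.011 = 120.110 g/mol.
%C = 120.110 / 195.280 × 100 = 61.51%.

61.51%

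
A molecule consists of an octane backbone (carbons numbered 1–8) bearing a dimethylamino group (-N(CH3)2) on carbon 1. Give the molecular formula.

Atom tally by fragment:
  (CH3)2NCH2 → C:3 H:8 N:1
  CH2 → C:1 H:2
  CH2 → C:1 H:2
  CH2 → C:1 H:2
  CH2 → C:1 H:2
  CH2 → C:1 H:2
  CH2 → C:1 H:2
  CH3 → C:1 H:3
Element totals:
  C: 10
  H: 23
  N: 1

C10H23N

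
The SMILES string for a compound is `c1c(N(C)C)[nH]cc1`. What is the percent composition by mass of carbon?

65.42%

Atom tally by fragment:
  pyrrole ring core → C:4 H:5 N:1
  (− 1 ring H displaced by substituents)
  + N(CH3)2 → N:1 C:2 H:6
Element totals:
  C: 6
  H: 10
  N: 2
Molecular formula: C6H10N2.
Molar mass = 110.160 g/mol.
Mass from C: 6 × 12.011 = 72.066 g/mol.
%C = 72.066 / 110.160 × 100 = 65.42%.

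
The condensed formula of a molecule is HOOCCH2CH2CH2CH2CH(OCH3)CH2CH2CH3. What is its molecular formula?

Element totals:
  C: 10
  H: 20
  O: 3

C10H20O3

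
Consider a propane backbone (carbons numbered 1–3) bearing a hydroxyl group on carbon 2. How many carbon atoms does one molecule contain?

3

Atom tally by fragment:
  CH3 → C:1 H:3
  CH(OH) → C:1 H:2 O:1
  CH3 → C:1 H:3
Element totals:
  C: 3
  H: 8
  O: 1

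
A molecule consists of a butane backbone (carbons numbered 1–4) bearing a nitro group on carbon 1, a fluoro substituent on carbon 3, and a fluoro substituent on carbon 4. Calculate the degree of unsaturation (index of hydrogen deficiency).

Atom tally by fragment:
  O2NCH2 → C:1 H:2 N:1 O:2
  CH2 → C:1 H:2
  CH(F) → C:1 H:1 F:1
  CH2F → C:1 H:2 F:1
Element totals:
  C: 4
  H: 7
  F: 2
  N: 1
  O: 2
Molecular formula: C4H7F2NO2.
DoU = (2C + 2 + N − H − X) / 2 = (2·4 + 2 + 1 − 7 − 2) / 2 = 1.

1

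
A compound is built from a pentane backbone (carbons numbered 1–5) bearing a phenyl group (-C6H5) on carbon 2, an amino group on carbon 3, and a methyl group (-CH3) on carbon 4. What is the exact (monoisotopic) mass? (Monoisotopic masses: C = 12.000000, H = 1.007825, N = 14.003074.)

177.1517

Atom tally by fragment:
  CH3 → C:1 H:3
  CH(C6H5) → C:7 H:6
  CH(NH2) → C:1 H:3 N:1
  CH(CH3) → C:2 H:4
  CH3 → C:1 H:3
Element totals:
  C: 12
  H: 19
  N: 1
Molecular formula: C12H19N.
  M = 12(12.0) + 19(1.007825) + 14.003074
    = 144.000000 + 19.148675 + 14.003074 = 177.151749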